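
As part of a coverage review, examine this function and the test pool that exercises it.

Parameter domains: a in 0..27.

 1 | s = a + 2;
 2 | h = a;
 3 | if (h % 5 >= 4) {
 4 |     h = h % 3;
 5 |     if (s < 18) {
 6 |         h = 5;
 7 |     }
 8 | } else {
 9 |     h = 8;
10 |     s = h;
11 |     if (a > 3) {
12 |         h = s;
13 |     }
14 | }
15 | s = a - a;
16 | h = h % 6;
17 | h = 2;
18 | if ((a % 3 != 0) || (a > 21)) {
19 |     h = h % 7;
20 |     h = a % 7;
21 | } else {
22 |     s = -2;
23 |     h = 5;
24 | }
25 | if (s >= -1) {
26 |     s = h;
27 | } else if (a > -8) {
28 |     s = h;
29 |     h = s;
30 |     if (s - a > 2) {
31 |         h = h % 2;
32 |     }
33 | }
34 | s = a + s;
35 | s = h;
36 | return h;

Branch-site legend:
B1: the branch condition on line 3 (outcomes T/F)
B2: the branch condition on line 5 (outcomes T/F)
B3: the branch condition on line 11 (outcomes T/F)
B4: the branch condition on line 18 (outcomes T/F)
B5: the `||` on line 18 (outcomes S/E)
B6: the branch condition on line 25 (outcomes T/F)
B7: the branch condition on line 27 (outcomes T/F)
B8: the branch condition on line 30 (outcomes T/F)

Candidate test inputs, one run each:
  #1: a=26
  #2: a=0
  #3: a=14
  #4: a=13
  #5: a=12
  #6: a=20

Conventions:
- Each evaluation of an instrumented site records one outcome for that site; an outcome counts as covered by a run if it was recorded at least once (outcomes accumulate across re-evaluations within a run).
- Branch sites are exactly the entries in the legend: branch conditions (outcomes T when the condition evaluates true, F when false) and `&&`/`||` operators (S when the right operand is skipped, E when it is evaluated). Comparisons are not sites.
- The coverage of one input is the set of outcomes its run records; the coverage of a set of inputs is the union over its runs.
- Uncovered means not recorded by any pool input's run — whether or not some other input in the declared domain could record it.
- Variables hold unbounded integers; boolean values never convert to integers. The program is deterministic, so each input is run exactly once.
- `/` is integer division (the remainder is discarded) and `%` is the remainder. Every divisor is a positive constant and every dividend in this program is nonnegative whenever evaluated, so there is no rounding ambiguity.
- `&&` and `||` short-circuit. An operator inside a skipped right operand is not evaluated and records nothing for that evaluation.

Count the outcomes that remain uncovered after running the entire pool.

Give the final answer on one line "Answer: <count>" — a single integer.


input #1 (a=26): events B1->F, B3->T, B5->S, B4->T, B6->T; covers B1=F, B3=T, B4=T, B5=S, B6=T
input #2 (a=0): events B1->F, B3->F, B5->E, B4->F, B6->F, B7->T, B8->T; covers B1=F, B3=F, B4=F, B5=E, B6=F, B7=T, B8=T
input #3 (a=14): events B1->T, B2->T, B5->S, B4->T, B6->T; covers B1=T, B2=T, B4=T, B5=S, B6=T
input #4 (a=13): events B1->F, B3->T, B5->S, B4->T, B6->T; covers B1=F, B3=T, B4=T, B5=S, B6=T
input #5 (a=12): events B1->F, B3->T, B5->E, B4->F, B6->F, B7->T, B8->F; covers B1=F, B3=T, B4=F, B5=E, B6=F, B7=T, B8=F
input #6 (a=20): events B1->F, B3->T, B5->S, B4->T, B6->T; covers B1=F, B3=T, B4=T, B5=S, B6=T
union over the pool: B1=T, B1=F, B2=T, B3=T, B3=F, B4=T, B4=F, B5=S, B5=E, B6=T, B6=F, B7=T, B8=T, B8=F
uncovered (2 of 16): B2=F, B7=F
Answer: 2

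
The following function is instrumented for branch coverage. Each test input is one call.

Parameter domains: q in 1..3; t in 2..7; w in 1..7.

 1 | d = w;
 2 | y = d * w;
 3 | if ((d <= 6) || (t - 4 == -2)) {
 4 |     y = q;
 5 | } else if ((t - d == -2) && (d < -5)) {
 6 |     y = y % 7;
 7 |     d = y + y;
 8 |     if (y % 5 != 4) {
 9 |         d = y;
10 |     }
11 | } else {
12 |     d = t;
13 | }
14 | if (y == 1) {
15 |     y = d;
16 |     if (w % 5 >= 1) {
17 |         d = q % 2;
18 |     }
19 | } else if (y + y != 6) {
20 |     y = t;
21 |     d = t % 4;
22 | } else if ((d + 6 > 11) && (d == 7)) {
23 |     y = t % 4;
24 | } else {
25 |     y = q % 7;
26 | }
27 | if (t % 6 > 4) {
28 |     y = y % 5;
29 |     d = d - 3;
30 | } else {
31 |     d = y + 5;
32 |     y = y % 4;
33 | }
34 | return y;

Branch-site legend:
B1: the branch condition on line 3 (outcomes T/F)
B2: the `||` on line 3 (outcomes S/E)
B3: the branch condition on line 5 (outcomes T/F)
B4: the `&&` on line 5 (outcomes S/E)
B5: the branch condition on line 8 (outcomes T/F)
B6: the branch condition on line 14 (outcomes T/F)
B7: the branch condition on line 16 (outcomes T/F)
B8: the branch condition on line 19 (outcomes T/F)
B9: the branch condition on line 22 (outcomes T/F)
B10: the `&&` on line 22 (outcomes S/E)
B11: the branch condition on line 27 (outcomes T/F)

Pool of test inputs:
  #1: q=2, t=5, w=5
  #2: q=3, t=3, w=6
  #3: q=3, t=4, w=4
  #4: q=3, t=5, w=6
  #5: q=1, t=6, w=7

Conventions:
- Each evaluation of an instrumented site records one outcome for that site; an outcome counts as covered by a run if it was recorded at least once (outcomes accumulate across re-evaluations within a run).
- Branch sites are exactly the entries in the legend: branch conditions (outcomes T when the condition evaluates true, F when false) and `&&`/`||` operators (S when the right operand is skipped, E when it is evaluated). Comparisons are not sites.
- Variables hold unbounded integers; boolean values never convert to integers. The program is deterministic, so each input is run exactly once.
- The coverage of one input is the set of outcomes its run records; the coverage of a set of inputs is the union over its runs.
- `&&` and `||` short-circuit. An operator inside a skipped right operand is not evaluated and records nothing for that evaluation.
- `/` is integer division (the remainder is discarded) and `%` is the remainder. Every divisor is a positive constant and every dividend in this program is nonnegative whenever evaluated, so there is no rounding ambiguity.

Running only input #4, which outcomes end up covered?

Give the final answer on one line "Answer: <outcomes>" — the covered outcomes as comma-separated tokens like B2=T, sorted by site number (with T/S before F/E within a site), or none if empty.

Event log for input #4 (q=3, t=5, w=6):
  B2->S, B1->T, B6->F, B8->F, B10->E, B9->F, B11->T
collecting distinct outcomes: B1=T, B2=S, B6=F, B8=F, B9=F, B10=E, B11=T

Answer: B1=T, B2=S, B6=F, B8=F, B9=F, B10=E, B11=T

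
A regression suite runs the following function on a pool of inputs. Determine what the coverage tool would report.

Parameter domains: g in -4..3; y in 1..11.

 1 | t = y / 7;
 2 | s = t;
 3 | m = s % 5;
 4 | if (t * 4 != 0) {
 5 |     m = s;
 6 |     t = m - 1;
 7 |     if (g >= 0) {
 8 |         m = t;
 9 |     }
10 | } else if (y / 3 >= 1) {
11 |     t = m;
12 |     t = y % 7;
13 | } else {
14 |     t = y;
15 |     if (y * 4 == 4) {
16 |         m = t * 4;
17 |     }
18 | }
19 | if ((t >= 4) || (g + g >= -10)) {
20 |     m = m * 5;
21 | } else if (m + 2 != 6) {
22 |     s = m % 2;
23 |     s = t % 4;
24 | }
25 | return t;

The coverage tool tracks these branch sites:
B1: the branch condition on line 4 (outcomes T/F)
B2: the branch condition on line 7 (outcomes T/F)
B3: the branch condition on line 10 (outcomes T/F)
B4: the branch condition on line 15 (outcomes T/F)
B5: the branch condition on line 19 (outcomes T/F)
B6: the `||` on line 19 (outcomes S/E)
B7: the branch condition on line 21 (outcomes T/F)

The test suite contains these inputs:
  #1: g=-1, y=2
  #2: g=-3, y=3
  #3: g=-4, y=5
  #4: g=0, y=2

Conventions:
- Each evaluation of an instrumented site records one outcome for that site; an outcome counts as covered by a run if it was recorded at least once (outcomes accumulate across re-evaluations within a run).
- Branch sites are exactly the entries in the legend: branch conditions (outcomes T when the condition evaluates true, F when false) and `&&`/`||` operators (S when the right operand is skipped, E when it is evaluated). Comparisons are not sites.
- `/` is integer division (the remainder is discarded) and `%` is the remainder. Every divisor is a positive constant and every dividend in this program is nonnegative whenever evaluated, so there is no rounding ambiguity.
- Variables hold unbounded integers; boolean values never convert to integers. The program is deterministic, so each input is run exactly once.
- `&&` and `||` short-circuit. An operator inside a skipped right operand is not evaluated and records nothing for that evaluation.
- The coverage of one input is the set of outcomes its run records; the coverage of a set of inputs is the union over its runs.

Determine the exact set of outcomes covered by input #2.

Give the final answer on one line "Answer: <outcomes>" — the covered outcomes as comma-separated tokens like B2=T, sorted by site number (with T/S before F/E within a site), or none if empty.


Simulating input #2 (g=-3, y=3) step by step:
  B1->F, B3->T, B6->E, B5->T
as a set, this run covers: B1=F, B3=T, B5=T, B6=E
Answer: B1=F, B3=T, B5=T, B6=E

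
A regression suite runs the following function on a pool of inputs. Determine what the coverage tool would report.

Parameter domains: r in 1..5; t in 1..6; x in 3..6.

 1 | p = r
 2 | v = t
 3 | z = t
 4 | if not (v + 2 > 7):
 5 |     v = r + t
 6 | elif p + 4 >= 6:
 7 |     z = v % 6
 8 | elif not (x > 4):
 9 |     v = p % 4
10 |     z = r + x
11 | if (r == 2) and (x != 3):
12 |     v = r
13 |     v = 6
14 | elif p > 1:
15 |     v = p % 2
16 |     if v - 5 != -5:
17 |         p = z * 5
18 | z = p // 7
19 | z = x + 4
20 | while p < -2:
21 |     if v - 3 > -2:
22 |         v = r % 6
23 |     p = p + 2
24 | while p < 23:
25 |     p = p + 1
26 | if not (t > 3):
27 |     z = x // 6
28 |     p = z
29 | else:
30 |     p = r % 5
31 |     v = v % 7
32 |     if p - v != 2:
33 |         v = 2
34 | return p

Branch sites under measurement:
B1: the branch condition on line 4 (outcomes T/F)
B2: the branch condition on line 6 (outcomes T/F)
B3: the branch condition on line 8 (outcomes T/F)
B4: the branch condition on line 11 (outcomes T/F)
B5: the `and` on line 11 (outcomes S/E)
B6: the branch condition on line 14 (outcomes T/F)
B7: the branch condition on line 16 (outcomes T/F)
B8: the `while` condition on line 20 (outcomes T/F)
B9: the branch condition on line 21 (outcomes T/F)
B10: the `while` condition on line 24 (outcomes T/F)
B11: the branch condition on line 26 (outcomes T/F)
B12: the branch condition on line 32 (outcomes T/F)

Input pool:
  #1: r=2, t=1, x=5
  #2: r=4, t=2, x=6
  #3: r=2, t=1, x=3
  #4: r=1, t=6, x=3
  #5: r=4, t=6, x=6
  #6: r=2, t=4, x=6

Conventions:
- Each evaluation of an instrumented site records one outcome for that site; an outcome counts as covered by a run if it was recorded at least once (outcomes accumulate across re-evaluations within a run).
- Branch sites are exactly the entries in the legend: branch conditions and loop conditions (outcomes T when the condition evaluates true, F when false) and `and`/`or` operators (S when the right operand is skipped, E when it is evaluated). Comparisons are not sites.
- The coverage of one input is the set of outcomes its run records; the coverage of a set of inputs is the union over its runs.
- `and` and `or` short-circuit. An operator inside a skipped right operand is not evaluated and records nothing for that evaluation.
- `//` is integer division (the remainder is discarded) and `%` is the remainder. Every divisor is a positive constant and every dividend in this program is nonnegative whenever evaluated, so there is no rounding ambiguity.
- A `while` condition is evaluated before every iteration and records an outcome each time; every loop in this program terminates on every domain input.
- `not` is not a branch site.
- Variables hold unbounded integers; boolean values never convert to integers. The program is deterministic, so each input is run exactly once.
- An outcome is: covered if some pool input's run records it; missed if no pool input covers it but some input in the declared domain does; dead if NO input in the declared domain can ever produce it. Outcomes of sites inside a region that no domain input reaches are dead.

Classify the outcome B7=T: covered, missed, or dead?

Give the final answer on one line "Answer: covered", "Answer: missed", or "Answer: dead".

no pool input records B7=T
but domain input (r=3, t=1, x=3) does record it -> reachable, so missed

Answer: missed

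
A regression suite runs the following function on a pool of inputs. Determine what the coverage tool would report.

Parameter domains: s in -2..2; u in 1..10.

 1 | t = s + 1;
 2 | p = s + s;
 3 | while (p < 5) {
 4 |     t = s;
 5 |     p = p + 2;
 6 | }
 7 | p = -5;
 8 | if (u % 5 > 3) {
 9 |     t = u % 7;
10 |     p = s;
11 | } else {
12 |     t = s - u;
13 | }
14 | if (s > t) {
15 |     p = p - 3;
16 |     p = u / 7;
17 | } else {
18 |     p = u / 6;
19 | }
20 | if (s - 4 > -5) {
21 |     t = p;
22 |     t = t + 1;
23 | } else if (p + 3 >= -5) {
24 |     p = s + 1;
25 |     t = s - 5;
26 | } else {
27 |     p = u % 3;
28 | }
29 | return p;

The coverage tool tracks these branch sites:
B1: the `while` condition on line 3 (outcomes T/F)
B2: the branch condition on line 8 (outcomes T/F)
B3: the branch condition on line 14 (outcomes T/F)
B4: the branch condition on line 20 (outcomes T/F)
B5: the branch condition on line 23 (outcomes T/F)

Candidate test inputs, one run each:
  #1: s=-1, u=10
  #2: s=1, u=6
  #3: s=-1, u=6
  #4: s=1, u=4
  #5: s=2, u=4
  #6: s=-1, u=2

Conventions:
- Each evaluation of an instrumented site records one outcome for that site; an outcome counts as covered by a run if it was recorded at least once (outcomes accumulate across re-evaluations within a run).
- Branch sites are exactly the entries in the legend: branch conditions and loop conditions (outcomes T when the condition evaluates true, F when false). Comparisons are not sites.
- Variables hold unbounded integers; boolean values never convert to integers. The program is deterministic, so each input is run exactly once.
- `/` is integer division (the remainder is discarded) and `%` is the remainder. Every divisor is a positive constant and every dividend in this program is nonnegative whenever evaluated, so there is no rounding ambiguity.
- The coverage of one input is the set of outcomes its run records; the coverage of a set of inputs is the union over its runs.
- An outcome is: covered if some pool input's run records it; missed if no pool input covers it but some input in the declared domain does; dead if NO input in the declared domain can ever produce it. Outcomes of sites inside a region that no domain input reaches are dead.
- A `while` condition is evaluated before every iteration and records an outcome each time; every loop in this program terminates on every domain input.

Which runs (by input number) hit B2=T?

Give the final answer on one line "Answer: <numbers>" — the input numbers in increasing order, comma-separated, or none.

input #1 (s=-1, u=10): misses B2=T
input #2 (s=1, u=6): misses B2=T
input #3 (s=-1, u=6): misses B2=T
input #4 (s=1, u=4): covers B2=T
input #5 (s=2, u=4): covers B2=T
input #6 (s=-1, u=2): misses B2=T

Answer: 4, 5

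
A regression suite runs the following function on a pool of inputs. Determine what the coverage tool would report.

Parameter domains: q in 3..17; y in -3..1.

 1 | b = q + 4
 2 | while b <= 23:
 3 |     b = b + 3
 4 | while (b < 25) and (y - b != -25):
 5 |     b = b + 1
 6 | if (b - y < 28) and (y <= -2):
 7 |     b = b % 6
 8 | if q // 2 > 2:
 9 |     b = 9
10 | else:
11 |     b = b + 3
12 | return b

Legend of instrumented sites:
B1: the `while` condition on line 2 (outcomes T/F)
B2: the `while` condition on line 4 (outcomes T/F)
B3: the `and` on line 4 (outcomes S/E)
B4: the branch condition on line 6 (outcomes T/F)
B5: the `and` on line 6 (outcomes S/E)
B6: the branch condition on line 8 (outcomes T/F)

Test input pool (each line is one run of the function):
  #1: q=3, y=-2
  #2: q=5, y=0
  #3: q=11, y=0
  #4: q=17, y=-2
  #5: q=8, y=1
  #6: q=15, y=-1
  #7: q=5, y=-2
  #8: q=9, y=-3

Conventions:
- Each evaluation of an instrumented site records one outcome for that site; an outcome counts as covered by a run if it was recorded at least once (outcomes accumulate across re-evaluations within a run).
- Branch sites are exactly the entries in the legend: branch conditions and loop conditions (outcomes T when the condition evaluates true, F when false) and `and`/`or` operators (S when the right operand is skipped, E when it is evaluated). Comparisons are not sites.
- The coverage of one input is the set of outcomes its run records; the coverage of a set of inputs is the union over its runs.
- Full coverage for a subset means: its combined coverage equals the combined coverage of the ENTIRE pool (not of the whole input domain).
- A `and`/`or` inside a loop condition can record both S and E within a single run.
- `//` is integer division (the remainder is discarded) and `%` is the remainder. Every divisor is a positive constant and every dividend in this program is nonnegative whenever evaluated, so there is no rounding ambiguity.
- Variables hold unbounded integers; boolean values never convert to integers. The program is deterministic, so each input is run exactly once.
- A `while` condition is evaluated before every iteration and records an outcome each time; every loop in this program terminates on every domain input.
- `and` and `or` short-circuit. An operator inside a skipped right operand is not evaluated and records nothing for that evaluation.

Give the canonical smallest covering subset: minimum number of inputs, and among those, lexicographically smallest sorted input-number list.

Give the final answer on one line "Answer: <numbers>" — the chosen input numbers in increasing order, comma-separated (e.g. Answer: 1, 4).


input #1 (q=3, y=-2): events B1->T, B1->T, B1->T, B1->T, B1->T, B1->T, B1->F, B3->S, B2->F, B5->E, B4->T, B6->F; covers B1=T, B1=F, B2=F, B3=S, B4=T, B5=E, B6=F
input #2 (q=5, y=0): events B1->T, B1->T, B1->T, B1->T, B1->T, B1->F, B3->E, B2->T, B3->S, B2->F, B5->E, B4->F, B6->F; covers B1=T, B1=F, B2=T, B2=F, B3=S, B3=E, B4=F, B5=E, B6=F
input #3 (q=11, y=0): events B1->T, B1->T, B1->T, B1->F, B3->E, B2->T, B3->S, B2->F, B5->E, B4->F, B6->T; covers B1=T, B1=F, B2=T, B2=F, B3=S, B3=E, B4=F, B5=E, B6=T
input #4 (q=17, y=-2): events B1->T, B1->F, B3->E, B2->T, B3->S, B2->F, B5->E, B4->T, B6->T; covers B1=T, B1=F, B2=T, B2=F, B3=S, B3=E, B4=T, B5=E, B6=T
input #5 (q=8, y=1): events B1->T, B1->T, B1->T, B1->T, B1->F, B3->E, B2->T, B3->S, B2->F, B5->E, B4->F, B6->T; covers B1=T, B1=F, B2=T, B2=F, B3=S, B3=E, B4=F, B5=E, B6=T
input #6 (q=15, y=-1): events B1->T, B1->T, B1->F, B3->S, B2->F, B5->E, B4->F, B6->T; covers B1=T, B1=F, B2=F, B3=S, B4=F, B5=E, B6=T
input #7 (q=5, y=-2): events B1->T, B1->T, B1->T, B1->T, B1->T, B1->F, B3->E, B2->T, B3->S, B2->F, B5->E, B4->T, B6->F; covers B1=T, B1=F, B2=T, B2=F, B3=S, B3=E, B4=T, B5=E, B6=F
input #8 (q=9, y=-3): events B1->T, B1->T, B1->T, B1->T, B1->F, B3->S, B2->F, B5->S, B4->F, B6->T; covers B1=T, B1=F, B2=F, B3=S, B4=F, B5=S, B6=T
pool-wide coverage (12 outcomes): B1=T, B1=F, B2=T, B2=F, B3=S, B3=E, B4=T, B4=F, B5=S, B5=E, B6=T, B6=F
checked all size-1 subsets: none covers 12 outcomes (max 9/12)
the canonical winner is {7, 8}: size 2, full 12-outcome coverage, earliest index list among size-2 covers
Answer: 7, 8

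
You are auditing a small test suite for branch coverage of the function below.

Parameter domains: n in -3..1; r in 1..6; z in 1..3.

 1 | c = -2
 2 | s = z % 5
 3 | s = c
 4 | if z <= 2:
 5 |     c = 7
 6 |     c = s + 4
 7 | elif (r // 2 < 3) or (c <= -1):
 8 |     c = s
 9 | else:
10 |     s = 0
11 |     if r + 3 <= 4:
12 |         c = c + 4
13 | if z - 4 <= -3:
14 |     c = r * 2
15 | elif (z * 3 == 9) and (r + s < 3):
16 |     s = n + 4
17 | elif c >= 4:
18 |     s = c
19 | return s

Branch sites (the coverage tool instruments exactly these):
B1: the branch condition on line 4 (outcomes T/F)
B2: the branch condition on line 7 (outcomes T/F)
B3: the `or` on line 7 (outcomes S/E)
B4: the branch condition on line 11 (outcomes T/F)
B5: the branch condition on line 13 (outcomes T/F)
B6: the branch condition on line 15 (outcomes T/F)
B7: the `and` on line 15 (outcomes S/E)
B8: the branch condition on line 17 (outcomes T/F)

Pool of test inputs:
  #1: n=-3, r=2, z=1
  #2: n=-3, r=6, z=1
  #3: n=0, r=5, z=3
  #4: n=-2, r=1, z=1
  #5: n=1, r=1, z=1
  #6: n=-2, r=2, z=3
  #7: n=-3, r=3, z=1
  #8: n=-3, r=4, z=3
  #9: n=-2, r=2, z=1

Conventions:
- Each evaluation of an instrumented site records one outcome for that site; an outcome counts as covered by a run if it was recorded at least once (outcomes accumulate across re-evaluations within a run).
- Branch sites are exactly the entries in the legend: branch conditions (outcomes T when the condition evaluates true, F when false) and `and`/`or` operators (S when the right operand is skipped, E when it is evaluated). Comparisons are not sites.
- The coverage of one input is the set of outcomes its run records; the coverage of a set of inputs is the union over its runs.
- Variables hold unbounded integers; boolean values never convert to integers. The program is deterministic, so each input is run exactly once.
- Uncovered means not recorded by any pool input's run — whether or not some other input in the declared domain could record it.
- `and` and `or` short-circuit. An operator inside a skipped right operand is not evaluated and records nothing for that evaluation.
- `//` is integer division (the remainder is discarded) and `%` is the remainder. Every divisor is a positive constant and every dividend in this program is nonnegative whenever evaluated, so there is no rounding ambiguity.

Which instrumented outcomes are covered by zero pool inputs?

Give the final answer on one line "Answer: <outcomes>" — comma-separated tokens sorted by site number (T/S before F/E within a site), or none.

input #1, n=-3, r=2, z=1: events B1->T, B5->T; outcomes B1=T, B5=T
input #2, n=-3, r=6, z=1: events B1->T, B5->T; outcomes B1=T, B5=T
input #3, n=0, r=5, z=3: events B1->F, B3->S, B2->T, B5->F, B7->E, B6->F, B8->F; outcomes B1=F, B2=T, B3=S, B5=F, B6=F, B7=E, B8=F
input #4, n=-2, r=1, z=1: events B1->T, B5->T; outcomes B1=T, B5=T
input #5, n=1, r=1, z=1: events B1->T, B5->T; outcomes B1=T, B5=T
input #6, n=-2, r=2, z=3: events B1->F, B3->S, B2->T, B5->F, B7->E, B6->T; outcomes B1=F, B2=T, B3=S, B5=F, B6=T, B7=E
input #7, n=-3, r=3, z=1: events B1->T, B5->T; outcomes B1=T, B5=T
input #8, n=-3, r=4, z=3: events B1->F, B3->S, B2->T, B5->F, B7->E, B6->T; outcomes B1=F, B2=T, B3=S, B5=F, B6=T, B7=E
input #9, n=-2, r=2, z=1: events B1->T, B5->T; outcomes B1=T, B5=T
union over the pool: B1=T, B1=F, B2=T, B3=S, B5=T, B5=F, B6=T, B6=F, B7=E, B8=F
uncovered (6 of 16): B2=F, B3=E, B4=T, B4=F, B7=S, B8=T

Answer: B2=F, B3=E, B4=T, B4=F, B7=S, B8=T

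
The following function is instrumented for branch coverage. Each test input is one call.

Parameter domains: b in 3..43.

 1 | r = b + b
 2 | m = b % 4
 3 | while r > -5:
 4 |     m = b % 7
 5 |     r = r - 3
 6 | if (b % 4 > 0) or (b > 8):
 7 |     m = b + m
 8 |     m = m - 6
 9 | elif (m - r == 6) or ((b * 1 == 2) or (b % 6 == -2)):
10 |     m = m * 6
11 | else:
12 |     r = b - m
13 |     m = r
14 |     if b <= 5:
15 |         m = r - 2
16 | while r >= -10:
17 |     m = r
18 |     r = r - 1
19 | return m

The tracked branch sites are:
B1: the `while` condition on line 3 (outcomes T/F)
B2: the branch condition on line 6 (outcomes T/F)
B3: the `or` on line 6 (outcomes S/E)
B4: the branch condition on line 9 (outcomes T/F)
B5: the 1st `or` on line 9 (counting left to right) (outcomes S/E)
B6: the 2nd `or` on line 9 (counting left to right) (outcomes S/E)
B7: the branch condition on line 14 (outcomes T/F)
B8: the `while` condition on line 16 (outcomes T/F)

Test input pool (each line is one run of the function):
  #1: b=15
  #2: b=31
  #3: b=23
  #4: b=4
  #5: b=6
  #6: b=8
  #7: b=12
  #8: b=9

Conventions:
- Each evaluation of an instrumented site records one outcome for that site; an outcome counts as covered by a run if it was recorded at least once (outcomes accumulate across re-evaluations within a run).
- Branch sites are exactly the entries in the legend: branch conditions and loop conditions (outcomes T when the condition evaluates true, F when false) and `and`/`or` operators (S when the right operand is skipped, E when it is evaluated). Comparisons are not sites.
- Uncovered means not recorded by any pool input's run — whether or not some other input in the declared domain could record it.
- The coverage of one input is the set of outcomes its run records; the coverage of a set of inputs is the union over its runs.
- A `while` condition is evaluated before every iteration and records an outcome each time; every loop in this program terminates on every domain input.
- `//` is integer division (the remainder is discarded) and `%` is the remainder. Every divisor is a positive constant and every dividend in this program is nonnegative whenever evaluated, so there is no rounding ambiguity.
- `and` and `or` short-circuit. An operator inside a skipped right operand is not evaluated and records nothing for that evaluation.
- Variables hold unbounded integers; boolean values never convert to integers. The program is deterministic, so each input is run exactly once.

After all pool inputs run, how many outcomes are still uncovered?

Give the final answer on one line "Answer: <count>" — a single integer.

#1 (b=15) -> B1->T, B1->T, B1->T, B1->T, B1->T, B1->T, B1->T, B1->T, B1->T, B1->T, B1->T, B1->T, B1->F, B3->S, ...; covered: B1=T, B1=F, B2=T, B3=S, B8=T, B8=F
#2 (b=31) -> B1->T, B1->T, B1->T, B1->T, B1->T, B1->T, B1->T, B1->T, B1->T, B1->T, B1->T, B1->T, B1->T, B1->T, ...; covered: B1=T, B1=F, B2=T, B3=S, B8=T, B8=F
#3 (b=23) -> B1->T, B1->T, B1->T, B1->T, B1->T, B1->T, B1->T, B1->T, B1->T, B1->T, B1->T, B1->T, B1->T, B1->T, ...; covered: B1=T, B1=F, B2=T, B3=S, B8=T, B8=F
#4 (b=4) -> B1->T, B1->T, B1->T, B1->T, B1->T, B1->F, B3->E, B2->F, B5->E, B6->E, B4->F, B7->T, B8->T, B8->T, ...; covered: B1=T, B1=F, B2=F, B3=E, B4=F, B5=E, B6=E, B7=T, B8=T, B8=F
#5 (b=6) -> B1->T, B1->T, B1->T, B1->T, B1->T, B1->T, B1->F, B3->S, B2->T, B8->T, B8->T, B8->T, B8->T, B8->T, ...; covered: B1=T, B1=F, B2=T, B3=S, B8=T, B8=F
#6 (b=8) -> B1->T, B1->T, B1->T, B1->T, B1->T, B1->T, B1->T, B1->F, B3->E, B2->F, B5->S, B4->T, B8->T, B8->T, ...; covered: B1=T, B1=F, B2=F, B3=E, B4=T, B5=S, B8=T, B8=F
#7 (b=12) -> B1->T, B1->T, B1->T, B1->T, B1->T, B1->T, B1->T, B1->T, B1->T, B1->T, B1->F, B3->E, B2->T, B8->T, ...; covered: B1=T, B1=F, B2=T, B3=E, B8=T, B8=F
#8 (b=9) -> B1->T, B1->T, B1->T, B1->T, B1->T, B1->T, B1->T, B1->T, B1->F, B3->S, B2->T, B8->T, B8->T, B8->T, ...; covered: B1=T, B1=F, B2=T, B3=S, B8=T, B8=F
union over the pool: B1=T, B1=F, B2=T, B2=F, B3=S, B3=E, B4=T, B4=F, B5=S, B5=E, B6=E, B7=T, B8=T, B8=F
uncovered (2 of 16): B6=S, B7=F

Answer: 2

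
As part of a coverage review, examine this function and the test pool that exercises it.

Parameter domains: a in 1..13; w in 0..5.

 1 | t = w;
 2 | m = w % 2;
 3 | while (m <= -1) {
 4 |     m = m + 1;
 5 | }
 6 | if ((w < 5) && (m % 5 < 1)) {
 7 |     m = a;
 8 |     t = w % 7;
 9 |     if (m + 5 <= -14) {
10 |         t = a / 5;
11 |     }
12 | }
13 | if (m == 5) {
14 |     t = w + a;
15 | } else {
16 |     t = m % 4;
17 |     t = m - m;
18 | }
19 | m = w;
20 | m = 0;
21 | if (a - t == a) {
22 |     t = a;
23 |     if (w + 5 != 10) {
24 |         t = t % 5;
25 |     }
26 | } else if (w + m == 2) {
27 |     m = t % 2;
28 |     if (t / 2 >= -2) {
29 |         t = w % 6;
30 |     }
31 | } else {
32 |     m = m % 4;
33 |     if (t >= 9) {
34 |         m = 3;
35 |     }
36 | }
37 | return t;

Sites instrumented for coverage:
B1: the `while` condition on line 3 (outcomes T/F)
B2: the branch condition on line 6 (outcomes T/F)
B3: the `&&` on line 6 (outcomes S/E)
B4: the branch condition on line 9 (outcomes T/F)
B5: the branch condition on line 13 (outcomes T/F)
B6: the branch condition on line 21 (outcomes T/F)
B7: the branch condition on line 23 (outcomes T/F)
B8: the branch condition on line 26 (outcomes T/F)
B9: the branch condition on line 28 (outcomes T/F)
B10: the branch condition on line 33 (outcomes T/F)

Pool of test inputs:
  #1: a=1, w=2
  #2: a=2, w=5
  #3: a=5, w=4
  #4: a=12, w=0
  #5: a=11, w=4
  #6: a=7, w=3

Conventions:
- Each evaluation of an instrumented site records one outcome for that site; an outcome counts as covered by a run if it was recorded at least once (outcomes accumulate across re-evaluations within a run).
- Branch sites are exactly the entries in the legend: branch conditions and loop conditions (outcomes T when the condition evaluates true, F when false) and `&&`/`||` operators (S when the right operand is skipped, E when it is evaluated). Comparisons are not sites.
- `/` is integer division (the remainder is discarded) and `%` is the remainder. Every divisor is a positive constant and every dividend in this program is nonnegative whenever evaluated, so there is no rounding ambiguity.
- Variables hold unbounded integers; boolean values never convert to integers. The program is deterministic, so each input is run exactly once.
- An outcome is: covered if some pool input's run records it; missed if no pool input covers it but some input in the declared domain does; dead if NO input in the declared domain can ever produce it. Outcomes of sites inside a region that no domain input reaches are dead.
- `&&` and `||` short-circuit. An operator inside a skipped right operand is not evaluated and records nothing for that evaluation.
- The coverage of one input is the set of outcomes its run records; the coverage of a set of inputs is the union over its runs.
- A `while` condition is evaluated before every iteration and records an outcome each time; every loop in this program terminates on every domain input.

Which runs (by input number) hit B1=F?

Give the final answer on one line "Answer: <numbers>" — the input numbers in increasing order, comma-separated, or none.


input #1 (a=1, w=2): covers B1=F
input #2 (a=2, w=5): covers B1=F
input #3 (a=5, w=4): covers B1=F
input #4 (a=12, w=0): covers B1=F
input #5 (a=11, w=4): covers B1=F
input #6 (a=7, w=3): covers B1=F
Answer: 1, 2, 3, 4, 5, 6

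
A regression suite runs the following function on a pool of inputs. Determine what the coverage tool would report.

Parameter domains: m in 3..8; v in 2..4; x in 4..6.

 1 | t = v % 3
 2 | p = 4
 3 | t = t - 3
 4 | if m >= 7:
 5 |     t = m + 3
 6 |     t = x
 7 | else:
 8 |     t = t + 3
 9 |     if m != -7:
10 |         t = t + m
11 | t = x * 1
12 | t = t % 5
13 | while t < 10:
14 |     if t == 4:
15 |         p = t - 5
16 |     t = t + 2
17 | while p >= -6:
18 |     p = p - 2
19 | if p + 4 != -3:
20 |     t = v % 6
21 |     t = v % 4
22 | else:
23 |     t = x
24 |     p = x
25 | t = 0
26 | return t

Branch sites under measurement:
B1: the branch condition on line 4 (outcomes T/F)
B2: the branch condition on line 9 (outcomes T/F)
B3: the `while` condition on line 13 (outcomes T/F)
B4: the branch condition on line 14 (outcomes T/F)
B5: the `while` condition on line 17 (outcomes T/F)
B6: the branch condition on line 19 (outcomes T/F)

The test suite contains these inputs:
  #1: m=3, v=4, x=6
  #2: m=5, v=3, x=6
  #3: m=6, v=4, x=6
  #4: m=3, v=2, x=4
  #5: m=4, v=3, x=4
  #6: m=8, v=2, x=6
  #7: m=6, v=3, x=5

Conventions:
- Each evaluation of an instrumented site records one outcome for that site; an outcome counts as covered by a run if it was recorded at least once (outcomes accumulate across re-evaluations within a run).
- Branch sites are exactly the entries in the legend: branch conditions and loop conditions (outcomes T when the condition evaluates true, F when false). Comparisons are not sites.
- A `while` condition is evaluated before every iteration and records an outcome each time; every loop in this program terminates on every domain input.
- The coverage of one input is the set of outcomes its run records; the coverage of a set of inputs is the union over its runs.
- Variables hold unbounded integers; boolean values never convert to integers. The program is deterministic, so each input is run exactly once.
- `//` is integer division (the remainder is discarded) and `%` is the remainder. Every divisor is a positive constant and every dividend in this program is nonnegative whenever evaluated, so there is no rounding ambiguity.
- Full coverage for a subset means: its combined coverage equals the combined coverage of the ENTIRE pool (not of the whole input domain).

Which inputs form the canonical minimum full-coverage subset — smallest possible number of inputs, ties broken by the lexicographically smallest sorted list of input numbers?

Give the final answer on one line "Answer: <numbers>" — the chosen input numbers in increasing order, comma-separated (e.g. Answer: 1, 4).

input #1 (m=3, v=4, x=6): events B1->F, B2->T, B3->T, B4->F, B3->T, B4->F, B3->T, B4->F, B3->T, B4->F, B3->T, B4->F, B3->F, B5->T, ...; covers B1=F, B2=T, B3=T, B3=F, B4=F, B5=T, B5=F, B6=T
input #2 (m=5, v=3, x=6): events B1->F, B2->T, B3->T, B4->F, B3->T, B4->F, B3->T, B4->F, B3->T, B4->F, B3->T, B4->F, B3->F, B5->T, ...; covers B1=F, B2=T, B3=T, B3=F, B4=F, B5=T, B5=F, B6=T
input #3 (m=6, v=4, x=6): events B1->F, B2->T, B3->T, B4->F, B3->T, B4->F, B3->T, B4->F, B3->T, B4->F, B3->T, B4->F, B3->F, B5->T, ...; covers B1=F, B2=T, B3=T, B3=F, B4=F, B5=T, B5=F, B6=T
input #4 (m=3, v=2, x=4): events B1->F, B2->T, B3->T, B4->T, B3->T, B4->F, B3->T, B4->F, B3->F, B5->T, B5->T, B5->T, B5->F, B6->F; covers B1=F, B2=T, B3=T, B3=F, B4=T, B4=F, B5=T, B5=F, B6=F
input #5 (m=4, v=3, x=4): events B1->F, B2->T, B3->T, B4->T, B3->T, B4->F, B3->T, B4->F, B3->F, B5->T, B5->T, B5->T, B5->F, B6->F; covers B1=F, B2=T, B3=T, B3=F, B4=T, B4=F, B5=T, B5=F, B6=F
input #6 (m=8, v=2, x=6): events B1->T, B3->T, B4->F, B3->T, B4->F, B3->T, B4->F, B3->T, B4->F, B3->T, B4->F, B3->F, B5->T, B5->T, ...; covers B1=T, B3=T, B3=F, B4=F, B5=T, B5=F, B6=T
input #7 (m=6, v=3, x=5): events B1->F, B2->T, B3->T, B4->F, B3->T, B4->F, B3->T, B4->T, B3->T, B4->F, B3->T, B4->F, B3->F, B5->T, ...; covers B1=F, B2=T, B3=T, B3=F, B4=T, B4=F, B5=T, B5=F, B6=F
union over all inputs: B1=T, B1=F, B2=T, B3=T, B3=F, B4=T, B4=F, B5=T, B5=F, B6=T, B6=F (11 outcomes)
checked all size-1 subsets: none covers 11 outcomes (max 9/11)
inputs {4, 6} (size 2) cover everything; no size-2 subset with a lexicographically smaller index list covers all 11

Answer: 4, 6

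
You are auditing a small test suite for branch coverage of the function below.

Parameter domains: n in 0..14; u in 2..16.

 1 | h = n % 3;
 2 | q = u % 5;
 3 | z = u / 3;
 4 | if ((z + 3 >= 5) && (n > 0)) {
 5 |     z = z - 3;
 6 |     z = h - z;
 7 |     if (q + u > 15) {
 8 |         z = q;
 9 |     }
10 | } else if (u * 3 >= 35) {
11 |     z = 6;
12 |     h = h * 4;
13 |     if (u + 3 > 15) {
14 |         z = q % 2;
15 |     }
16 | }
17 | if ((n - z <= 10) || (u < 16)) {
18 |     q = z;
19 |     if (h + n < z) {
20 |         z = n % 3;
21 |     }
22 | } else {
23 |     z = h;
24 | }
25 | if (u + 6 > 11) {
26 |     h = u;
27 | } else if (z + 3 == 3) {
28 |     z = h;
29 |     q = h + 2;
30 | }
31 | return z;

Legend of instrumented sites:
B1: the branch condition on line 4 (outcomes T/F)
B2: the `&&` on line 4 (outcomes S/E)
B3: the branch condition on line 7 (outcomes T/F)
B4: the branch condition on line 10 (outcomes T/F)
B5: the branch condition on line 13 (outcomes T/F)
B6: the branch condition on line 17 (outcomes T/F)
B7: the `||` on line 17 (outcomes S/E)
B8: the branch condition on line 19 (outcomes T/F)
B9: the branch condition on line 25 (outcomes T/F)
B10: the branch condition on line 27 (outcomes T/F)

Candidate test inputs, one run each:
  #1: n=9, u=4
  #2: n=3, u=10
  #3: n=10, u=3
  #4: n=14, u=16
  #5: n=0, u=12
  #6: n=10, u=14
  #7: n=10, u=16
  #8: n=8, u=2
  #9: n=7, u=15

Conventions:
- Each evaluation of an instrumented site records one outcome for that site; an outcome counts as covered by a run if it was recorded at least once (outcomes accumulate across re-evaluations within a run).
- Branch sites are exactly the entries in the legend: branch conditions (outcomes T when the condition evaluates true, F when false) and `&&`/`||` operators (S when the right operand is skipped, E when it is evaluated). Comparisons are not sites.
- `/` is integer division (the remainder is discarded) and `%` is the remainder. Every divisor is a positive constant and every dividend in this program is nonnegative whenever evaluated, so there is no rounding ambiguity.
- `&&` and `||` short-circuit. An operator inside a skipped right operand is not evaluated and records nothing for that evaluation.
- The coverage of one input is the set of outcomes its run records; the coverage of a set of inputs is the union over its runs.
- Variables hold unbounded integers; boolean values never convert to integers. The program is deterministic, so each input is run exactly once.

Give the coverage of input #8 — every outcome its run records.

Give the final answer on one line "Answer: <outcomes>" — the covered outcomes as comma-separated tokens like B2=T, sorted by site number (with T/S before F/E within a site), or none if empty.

Simulating input #8 (n=8, u=2) step by step:
  B2->S, B1->F, B4->F, B7->S, B6->T, B8->F, B9->F, B10->T
deduplicating events, the covered set is: B1=F, B2=S, B4=F, B6=T, B7=S, B8=F, B9=F, B10=T

Answer: B1=F, B2=S, B4=F, B6=T, B7=S, B8=F, B9=F, B10=T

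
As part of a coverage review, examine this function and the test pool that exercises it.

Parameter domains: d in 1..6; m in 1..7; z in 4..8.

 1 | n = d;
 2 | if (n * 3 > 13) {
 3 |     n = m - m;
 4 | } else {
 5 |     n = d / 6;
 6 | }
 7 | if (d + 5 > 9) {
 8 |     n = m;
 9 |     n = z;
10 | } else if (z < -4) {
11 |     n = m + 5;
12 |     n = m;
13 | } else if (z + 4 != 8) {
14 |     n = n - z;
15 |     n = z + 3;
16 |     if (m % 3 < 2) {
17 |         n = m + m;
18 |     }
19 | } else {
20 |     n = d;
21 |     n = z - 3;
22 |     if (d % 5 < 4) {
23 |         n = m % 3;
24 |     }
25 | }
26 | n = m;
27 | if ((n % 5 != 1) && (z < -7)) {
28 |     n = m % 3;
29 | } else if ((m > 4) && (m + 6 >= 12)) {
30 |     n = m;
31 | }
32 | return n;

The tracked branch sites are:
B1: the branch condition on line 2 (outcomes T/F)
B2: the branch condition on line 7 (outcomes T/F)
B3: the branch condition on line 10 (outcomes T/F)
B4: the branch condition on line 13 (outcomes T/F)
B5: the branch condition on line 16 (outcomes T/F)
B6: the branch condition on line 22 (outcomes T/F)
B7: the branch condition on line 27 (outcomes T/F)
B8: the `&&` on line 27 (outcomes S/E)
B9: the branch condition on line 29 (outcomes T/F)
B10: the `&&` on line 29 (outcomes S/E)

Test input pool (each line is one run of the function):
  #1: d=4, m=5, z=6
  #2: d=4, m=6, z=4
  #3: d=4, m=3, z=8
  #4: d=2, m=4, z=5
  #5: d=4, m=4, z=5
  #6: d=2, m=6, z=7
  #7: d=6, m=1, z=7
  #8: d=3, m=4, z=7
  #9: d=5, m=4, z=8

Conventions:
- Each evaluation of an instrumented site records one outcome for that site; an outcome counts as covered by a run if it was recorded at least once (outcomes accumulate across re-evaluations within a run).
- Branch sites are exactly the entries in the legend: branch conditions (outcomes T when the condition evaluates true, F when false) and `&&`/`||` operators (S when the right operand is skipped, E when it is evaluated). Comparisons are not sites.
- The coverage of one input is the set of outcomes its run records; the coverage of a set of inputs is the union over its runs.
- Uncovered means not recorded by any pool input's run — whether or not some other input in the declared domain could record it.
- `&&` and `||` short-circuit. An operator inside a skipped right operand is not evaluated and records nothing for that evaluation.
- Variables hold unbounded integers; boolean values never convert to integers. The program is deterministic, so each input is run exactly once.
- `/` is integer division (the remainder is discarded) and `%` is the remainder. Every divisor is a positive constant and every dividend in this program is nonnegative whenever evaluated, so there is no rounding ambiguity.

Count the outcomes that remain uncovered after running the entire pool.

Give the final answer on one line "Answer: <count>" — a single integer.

input #1 (d=4, m=5, z=6): covers B1=F, B2=F, B3=F, B4=T, B5=F, B7=F, B8=E, B9=F, B10=E
input #2 (d=4, m=6, z=4): covers B1=F, B2=F, B3=F, B4=F, B6=F, B7=F, B8=S, B9=T, B10=E
input #3 (d=4, m=3, z=8): covers B1=F, B2=F, B3=F, B4=T, B5=T, B7=F, B8=E, B9=F, B10=S
input #4 (d=2, m=4, z=5): covers B1=F, B2=F, B3=F, B4=T, B5=T, B7=F, B8=E, B9=F, B10=S
input #5 (d=4, m=4, z=5): covers B1=F, B2=F, B3=F, B4=T, B5=T, B7=F, B8=E, B9=F, B10=S
input #6 (d=2, m=6, z=7): covers B1=F, B2=F, B3=F, B4=T, B5=T, B7=F, B8=S, B9=T, B10=E
input #7 (d=6, m=1, z=7): covers B1=T, B2=T, B7=F, B8=S, B9=F, B10=S
input #8 (d=3, m=4, z=7): covers B1=F, B2=F, B3=F, B4=T, B5=T, B7=F, B8=E, B9=F, B10=S
input #9 (d=5, m=4, z=8): covers B1=T, B2=T, B7=F, B8=E, B9=F, B10=S
union over the pool: B1=T, B1=F, B2=T, B2=F, B3=F, B4=T, B4=F, B5=T, B5=F, B6=F, B7=F, B8=S, B8=E, B9=T, B9=F, B10=S, B10=E
uncovered (3 of 20): B3=T, B6=T, B7=T

Answer: 3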